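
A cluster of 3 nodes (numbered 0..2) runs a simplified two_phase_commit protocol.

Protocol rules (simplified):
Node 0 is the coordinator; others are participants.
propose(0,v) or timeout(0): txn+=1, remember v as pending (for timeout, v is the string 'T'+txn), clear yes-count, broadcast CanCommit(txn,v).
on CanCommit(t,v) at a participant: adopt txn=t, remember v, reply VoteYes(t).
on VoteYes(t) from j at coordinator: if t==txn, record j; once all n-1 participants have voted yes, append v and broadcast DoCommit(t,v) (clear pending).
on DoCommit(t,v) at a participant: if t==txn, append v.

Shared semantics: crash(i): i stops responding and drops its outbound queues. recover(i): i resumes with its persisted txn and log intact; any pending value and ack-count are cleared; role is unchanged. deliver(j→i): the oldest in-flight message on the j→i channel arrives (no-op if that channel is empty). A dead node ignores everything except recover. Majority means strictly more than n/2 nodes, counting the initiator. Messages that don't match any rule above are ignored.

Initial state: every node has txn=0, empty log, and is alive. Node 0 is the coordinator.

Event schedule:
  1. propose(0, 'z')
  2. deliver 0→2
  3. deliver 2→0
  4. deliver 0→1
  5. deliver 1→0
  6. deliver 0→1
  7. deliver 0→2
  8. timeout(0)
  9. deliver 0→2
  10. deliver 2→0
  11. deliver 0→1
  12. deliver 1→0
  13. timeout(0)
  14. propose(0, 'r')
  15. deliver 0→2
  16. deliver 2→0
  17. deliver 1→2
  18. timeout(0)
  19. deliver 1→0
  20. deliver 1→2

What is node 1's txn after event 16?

2

1. propose(0,'z'):  <0:coor t1 ->
2. deliver 0→2:  <2:part t1 ->
3. deliver 2→0:  nop
4. deliver 0→1:  <1:part t1 ->
5. deliver 1→0:  <0:coor t1 z>
6. deliver 0→1:  <1:part t1 z>
7. deliver 0→2:  <2:part t1 z>
8. timeout(0):  <0:coor t2 z>
9. deliver 0→2:  <2:part t2 z>
10. deliver 2→0:  nop
11. deliver 0→1:  <1:part t2 z>
12. deliver 1→0:  <0:coor t2 z,T2>
13. timeout(0):  <0:coor t3 z,T2>
14. propose(0,'r'):  <0:coor t4 z,T2>
15. deliver 0→2:  <2:part t2 z,T2>
16. deliver 2→0:  nop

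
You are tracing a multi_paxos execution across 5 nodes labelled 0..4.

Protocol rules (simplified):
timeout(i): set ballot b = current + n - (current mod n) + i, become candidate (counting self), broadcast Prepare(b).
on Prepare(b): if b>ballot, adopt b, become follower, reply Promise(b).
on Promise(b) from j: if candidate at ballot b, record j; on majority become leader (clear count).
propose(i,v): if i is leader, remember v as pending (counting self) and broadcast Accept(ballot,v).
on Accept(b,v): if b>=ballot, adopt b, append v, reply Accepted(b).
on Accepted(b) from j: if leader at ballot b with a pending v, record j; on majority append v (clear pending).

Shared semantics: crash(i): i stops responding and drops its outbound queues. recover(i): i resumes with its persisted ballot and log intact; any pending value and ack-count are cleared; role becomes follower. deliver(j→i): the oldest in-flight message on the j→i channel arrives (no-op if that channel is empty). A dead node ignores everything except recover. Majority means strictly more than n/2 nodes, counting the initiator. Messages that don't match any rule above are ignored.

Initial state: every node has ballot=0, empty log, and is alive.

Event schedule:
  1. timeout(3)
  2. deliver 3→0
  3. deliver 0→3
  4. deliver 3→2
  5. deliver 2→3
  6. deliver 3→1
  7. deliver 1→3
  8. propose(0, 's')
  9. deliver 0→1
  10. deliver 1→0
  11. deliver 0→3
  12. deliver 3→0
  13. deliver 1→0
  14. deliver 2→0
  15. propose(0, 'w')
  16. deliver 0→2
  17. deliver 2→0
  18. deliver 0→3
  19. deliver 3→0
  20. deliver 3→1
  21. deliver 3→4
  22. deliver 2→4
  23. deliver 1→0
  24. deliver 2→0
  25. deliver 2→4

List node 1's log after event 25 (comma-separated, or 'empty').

1. timeout(3):  <3:cand b8 ->
2. deliver 3→0:  <0:foll b8 ->
3. deliver 0→3:  nop
4. deliver 3→2:  <2:foll b8 ->
5. deliver 2→3:  <3:lead b8 ->
6. deliver 3→1:  <1:foll b8 ->
7. deliver 1→3:  nop
8. propose(0,'s'):  nop
9. deliver 0→1:  nop
10. deliver 1→0:  nop
11. deliver 0→3:  nop
12. deliver 3→0:  nop
13. deliver 1→0:  nop
14. deliver 2→0:  nop
15. propose(0,'w'):  nop
16. deliver 0→2:  nop
17. deliver 2→0:  nop
18. deliver 0→3:  nop
19. deliver 3→0:  nop
20. deliver 3→1:  nop
21. deliver 3→4:  <4:foll b8 ->
22. deliver 2→4:  nop
23. deliver 1→0:  nop
24. deliver 2→0:  nop
25. deliver 2→4:  nop

empty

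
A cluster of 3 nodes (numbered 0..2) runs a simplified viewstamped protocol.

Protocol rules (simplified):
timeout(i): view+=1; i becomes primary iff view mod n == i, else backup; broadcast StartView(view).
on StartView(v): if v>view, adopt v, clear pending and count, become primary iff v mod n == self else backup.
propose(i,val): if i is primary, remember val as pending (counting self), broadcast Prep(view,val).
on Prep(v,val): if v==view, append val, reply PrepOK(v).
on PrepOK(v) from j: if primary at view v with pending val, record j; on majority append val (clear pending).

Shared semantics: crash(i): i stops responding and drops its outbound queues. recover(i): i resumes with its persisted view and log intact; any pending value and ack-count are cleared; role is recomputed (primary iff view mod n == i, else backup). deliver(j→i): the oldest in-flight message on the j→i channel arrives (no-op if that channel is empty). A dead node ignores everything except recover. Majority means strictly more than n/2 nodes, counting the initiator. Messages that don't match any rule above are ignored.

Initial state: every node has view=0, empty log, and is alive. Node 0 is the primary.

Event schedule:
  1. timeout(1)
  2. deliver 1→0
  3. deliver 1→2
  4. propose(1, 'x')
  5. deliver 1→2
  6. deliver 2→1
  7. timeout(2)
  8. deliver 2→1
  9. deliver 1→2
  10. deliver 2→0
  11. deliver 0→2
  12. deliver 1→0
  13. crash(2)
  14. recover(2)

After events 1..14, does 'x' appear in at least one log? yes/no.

1. timeout(1):  <1:prim v1 ->
2. deliver 1→0:  <0:back v1 ->
3. deliver 1→2:  <2:back v1 ->
4. propose(1,'x'):  nop
5. deliver 1→2:  <2:back v1 x>
6. deliver 2→1:  <1:prim v1 x>
7. timeout(2):  <2:prim v2 x>
8. deliver 2→1:  <1:back v2 x>
9. deliver 1→2:  nop
10. deliver 2→0:  <0:back v2 ->
11. deliver 0→2:  nop
12. deliver 1→0:  nop
13. crash(2):  <2:✗prim v2 x>
14. recover(2):  <2:prim v2 x>

yes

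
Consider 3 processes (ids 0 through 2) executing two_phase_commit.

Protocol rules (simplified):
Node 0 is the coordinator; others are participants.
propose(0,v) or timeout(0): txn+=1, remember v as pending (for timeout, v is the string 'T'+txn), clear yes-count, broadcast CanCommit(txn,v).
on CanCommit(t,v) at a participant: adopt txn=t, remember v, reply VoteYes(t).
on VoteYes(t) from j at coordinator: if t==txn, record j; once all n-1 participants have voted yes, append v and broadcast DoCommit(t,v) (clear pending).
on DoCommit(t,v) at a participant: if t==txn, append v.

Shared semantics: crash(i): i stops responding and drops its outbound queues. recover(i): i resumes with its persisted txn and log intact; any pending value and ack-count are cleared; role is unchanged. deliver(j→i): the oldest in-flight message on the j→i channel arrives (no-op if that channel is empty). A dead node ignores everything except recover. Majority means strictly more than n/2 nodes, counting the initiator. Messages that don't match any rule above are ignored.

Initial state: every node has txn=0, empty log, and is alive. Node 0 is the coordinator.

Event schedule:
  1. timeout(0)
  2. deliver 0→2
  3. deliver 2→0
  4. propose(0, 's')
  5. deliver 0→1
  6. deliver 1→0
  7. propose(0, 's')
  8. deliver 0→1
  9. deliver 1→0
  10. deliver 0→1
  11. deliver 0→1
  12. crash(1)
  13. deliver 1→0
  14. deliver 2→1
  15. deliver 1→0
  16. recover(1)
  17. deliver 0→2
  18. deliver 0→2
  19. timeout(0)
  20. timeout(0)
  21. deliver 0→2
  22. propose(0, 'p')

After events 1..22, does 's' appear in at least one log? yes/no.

no

[1] timeout(0) → N0(coor t1 [-])
[2] deliver 0→2 → N2(part t1 [-])
[3] deliver 2→0 → ∅
[4] propose(0,'s') → N0(coor t2 [-])
[5] deliver 0→1 → N1(part t1 [-])
[6] deliver 1→0 → ∅
[7] propose(0,'s') → N0(coor t3 [-])
[8] deliver 0→1 → N1(part t2 [-])
[9] deliver 1→0 → ∅
[10] deliver 0→1 → N1(part t3 [-])
[11] deliver 0→1 → ∅
[12] crash(1) → N1(✗part t3 [-])
[13] deliver 1→0 → ∅
[14] deliver 2→1 → ∅
[15] deliver 1→0 → ∅
[16] recover(1) → N1(part t3 [-])
[17] deliver 0→2 → N2(part t2 [-])
[18] deliver 0→2 → N2(part t3 [-])
[19] timeout(0) → N0(coor t4 [-])
[20] timeout(0) → N0(coor t5 [-])
[21] deliver 0→2 → N2(part t4 [-])
[22] propose(0,'p') → N0(coor t6 [-])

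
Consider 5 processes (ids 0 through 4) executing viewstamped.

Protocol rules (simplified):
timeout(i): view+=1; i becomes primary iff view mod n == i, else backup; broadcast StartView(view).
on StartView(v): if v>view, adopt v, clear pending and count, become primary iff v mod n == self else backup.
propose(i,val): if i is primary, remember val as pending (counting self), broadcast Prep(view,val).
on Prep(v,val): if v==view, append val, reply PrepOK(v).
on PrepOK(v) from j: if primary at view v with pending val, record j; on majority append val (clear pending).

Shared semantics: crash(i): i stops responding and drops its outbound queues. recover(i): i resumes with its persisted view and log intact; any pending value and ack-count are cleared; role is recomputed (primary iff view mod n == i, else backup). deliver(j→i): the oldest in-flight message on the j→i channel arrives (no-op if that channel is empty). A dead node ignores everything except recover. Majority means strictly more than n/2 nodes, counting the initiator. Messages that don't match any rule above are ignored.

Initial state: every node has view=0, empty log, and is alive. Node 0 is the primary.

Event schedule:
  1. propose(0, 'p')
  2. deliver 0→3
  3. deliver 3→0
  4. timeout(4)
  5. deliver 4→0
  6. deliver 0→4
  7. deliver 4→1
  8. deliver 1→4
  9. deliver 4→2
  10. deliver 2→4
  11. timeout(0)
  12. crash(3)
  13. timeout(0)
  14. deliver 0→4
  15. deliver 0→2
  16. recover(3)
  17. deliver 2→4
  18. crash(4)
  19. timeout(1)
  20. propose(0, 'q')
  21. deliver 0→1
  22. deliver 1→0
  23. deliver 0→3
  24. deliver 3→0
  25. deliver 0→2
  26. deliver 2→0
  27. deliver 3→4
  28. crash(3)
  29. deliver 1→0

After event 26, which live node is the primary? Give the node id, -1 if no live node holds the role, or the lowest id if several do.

2

1. propose(0,'p'):  nop
2. deliver 0→3:  <3:back v0 p>
3. deliver 3→0:  nop
4. timeout(4):  <4:back v1 ->
5. deliver 4→0:  <0:back v1 ->
6. deliver 0→4:  nop
7. deliver 4→1:  <1:prim v1 ->
8. deliver 1→4:  nop
9. deliver 4→2:  <2:back v1 ->
10. deliver 2→4:  nop
11. timeout(0):  <0:back v2 ->
12. crash(3):  <3:✗back v0 p>
13. timeout(0):  <0:back v3 ->
14. deliver 0→4:  <4:back v2 ->
15. deliver 0→2:  nop
16. recover(3):  <3:back v0 p>
17. deliver 2→4:  nop
18. crash(4):  <4:✗back v2 ->
19. timeout(1):  <1:back v2 ->
20. propose(0,'q'):  nop
21. deliver 0→1:  nop
22. deliver 1→0:  nop
23. deliver 0→3:  <3:back v2 p>
24. deliver 3→0:  nop
25. deliver 0→2:  <2:prim v2 ->
26. deliver 2→0:  nop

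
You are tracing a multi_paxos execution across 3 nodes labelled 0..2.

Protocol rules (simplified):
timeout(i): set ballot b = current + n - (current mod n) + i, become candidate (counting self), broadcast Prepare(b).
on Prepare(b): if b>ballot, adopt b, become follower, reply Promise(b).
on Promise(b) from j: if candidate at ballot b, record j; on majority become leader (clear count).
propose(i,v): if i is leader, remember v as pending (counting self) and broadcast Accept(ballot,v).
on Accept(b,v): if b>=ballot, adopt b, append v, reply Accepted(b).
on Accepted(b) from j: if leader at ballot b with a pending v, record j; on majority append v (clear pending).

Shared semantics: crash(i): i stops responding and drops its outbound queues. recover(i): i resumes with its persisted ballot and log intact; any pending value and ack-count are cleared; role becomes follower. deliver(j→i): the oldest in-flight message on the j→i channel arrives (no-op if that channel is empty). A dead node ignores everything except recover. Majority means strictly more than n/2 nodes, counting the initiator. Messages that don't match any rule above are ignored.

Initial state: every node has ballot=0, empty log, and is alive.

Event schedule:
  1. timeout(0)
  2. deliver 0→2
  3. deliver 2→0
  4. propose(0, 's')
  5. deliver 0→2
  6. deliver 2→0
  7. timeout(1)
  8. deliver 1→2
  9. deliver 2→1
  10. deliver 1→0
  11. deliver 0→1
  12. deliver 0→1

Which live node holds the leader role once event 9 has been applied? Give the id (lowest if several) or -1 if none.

0

after 1 — timeout(0): n0:cand/b3/[-]
after 2 — deliver 0→2: n2:foll/b3/[-]
after 3 — deliver 2→0: n0:lead/b3/[-]
after 4 — propose(0,'s'): ·
after 5 — deliver 0→2: n2:foll/b3/[s]
after 6 — deliver 2→0: n0:lead/b3/[s]
after 7 — timeout(1): n1:cand/b4/[-]
after 8 — deliver 1→2: n2:foll/b4/[s]
after 9 — deliver 2→1: n1:lead/b4/[-]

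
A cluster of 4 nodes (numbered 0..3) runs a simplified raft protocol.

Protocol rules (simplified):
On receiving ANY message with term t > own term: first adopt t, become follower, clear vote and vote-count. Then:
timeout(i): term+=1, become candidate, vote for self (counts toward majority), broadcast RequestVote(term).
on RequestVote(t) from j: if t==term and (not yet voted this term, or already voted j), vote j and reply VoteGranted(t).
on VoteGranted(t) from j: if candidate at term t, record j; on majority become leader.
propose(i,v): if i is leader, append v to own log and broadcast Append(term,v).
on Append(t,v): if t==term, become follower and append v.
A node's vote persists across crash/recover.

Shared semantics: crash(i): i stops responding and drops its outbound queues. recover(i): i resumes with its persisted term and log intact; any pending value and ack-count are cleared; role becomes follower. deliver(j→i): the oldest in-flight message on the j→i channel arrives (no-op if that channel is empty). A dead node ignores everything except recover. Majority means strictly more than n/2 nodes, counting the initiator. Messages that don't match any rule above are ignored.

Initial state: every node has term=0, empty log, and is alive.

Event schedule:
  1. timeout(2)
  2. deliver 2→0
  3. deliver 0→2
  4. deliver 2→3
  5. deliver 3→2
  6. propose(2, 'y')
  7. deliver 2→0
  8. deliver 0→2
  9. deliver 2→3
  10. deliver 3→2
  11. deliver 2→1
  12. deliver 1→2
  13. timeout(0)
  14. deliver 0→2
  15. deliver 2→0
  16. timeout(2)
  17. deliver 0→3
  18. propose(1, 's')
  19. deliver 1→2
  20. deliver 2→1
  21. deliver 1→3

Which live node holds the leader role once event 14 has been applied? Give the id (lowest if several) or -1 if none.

[1] timeout(2) → N2(cand t1 [-])
[2] deliver 2→0 → N0(foll t1 [-])
[3] deliver 0→2 → ∅
[4] deliver 2→3 → N3(foll t1 [-])
[5] deliver 3→2 → N2(lead t1 [-])
[6] propose(2,'y') → N2(lead t1 [y])
[7] deliver 2→0 → N0(foll t1 [y])
[8] deliver 0→2 → ∅
[9] deliver 2→3 → N3(foll t1 [y])
[10] deliver 3→2 → ∅
[11] deliver 2→1 → N1(foll t1 [-])
[12] deliver 1→2 → ∅
[13] timeout(0) → N0(cand t2 [y])
[14] deliver 0→2 → N2(foll t2 [y])

-1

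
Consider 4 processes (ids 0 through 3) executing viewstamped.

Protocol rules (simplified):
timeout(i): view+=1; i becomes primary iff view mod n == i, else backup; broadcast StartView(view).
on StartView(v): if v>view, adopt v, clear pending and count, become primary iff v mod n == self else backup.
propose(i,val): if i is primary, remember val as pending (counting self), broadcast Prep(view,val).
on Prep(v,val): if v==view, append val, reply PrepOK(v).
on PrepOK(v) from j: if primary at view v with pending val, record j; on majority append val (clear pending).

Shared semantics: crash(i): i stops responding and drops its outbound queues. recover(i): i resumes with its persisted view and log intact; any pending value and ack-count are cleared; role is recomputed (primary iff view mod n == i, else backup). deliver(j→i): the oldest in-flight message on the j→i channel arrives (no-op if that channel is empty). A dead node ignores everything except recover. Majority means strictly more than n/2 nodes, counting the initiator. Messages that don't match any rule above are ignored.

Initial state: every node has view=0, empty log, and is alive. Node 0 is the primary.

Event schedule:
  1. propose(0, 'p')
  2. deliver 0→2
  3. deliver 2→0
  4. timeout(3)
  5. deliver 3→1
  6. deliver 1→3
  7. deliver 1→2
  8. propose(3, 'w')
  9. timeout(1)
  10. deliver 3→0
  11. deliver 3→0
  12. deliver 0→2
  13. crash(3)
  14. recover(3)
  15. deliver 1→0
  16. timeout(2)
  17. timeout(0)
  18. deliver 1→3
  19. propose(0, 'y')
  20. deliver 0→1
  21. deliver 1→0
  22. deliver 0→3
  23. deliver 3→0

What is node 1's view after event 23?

step 1 propose(0,'p'): —
step 2 deliver 0→2: 2={back,v=0,log=p}
step 3 deliver 2→0: —
step 4 timeout(3): 3={back,v=1,log=-}
step 5 deliver 3→1: 1={prim,v=1,log=-}
step 6 deliver 1→3: —
step 7 deliver 1→2: —
step 8 propose(3,'w'): —
step 9 timeout(1): 1={back,v=2,log=-}
step 10 deliver 3→0: 0={back,v=1,log=-}
step 11 deliver 3→0: —
step 12 deliver 0→2: —
step 13 crash(3): 3={✗back,v=1,log=-}
step 14 recover(3): 3={back,v=1,log=-}
step 15 deliver 1→0: 0={back,v=2,log=-}
step 16 timeout(2): 2={back,v=1,log=p}
step 17 timeout(0): 0={back,v=3,log=-}
step 18 deliver 1→3: 3={back,v=2,log=-}
step 19 propose(0,'y'): —
step 20 deliver 0→1: —
step 21 deliver 1→0: —
step 22 deliver 0→3: —
step 23 deliver 3→0: —

2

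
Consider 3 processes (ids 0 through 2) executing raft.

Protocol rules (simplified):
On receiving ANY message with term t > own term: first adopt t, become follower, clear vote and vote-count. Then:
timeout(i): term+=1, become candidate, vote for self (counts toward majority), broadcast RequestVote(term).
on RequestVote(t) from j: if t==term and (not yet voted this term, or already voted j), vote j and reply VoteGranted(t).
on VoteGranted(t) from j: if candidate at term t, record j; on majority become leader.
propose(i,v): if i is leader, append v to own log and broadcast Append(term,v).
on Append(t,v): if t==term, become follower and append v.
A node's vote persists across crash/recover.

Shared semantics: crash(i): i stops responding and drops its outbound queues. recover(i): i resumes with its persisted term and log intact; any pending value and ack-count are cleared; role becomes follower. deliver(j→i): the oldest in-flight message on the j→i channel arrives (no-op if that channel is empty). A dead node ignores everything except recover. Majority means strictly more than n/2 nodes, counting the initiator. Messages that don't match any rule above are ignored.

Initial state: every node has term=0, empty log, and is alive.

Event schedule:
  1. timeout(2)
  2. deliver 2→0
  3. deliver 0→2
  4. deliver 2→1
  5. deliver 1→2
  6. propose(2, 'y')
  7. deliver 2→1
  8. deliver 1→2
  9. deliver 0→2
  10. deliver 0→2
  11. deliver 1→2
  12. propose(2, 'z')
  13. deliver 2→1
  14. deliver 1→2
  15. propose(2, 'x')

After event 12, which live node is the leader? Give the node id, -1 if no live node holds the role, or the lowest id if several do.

2

step 1 timeout(2): 2={cand,t=1,log=-}
step 2 deliver 2→0: 0={foll,t=1,log=-}
step 3 deliver 0→2: 2={lead,t=1,log=-}
step 4 deliver 2→1: 1={foll,t=1,log=-}
step 5 deliver 1→2: —
step 6 propose(2,'y'): 2={lead,t=1,log=y}
step 7 deliver 2→1: 1={foll,t=1,log=y}
step 8 deliver 1→2: —
step 9 deliver 0→2: —
step 10 deliver 0→2: —
step 11 deliver 1→2: —
step 12 propose(2,'z'): 2={lead,t=1,log=y,z}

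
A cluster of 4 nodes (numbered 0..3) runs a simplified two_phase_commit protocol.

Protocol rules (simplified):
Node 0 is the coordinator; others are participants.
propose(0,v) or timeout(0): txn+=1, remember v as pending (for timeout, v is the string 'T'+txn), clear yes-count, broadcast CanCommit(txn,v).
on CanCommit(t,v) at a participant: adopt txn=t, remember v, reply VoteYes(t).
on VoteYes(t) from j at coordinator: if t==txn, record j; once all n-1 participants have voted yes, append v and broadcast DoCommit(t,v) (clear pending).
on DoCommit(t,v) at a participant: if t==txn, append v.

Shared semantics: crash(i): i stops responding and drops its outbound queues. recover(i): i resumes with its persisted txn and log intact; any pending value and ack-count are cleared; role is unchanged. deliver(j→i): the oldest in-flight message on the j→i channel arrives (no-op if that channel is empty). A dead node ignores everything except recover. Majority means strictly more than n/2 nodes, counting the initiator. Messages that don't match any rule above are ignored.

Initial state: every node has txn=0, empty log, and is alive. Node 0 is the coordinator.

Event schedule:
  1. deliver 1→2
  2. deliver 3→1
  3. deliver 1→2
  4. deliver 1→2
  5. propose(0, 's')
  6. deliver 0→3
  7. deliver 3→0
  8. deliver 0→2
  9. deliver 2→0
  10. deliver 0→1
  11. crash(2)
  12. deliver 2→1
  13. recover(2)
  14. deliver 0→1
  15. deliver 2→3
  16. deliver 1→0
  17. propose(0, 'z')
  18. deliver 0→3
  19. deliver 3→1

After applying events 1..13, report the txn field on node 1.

e1 deliver 1→2: ·
e2 deliver 3→1: ·
e3 deliver 1→2: ·
e4 deliver 1→2: ·
e5 propose(0,'s'): 0[coor,t=1,-]
e6 deliver 0→3: 3[part,t=1,-]
e7 deliver 3→0: ·
e8 deliver 0→2: 2[part,t=1,-]
e9 deliver 2→0: ·
e10 deliver 0→1: 1[part,t=1,-]
e11 crash(2): 2[✗part,t=1,-]
e12 deliver 2→1: ·
e13 recover(2): 2[part,t=1,-]

1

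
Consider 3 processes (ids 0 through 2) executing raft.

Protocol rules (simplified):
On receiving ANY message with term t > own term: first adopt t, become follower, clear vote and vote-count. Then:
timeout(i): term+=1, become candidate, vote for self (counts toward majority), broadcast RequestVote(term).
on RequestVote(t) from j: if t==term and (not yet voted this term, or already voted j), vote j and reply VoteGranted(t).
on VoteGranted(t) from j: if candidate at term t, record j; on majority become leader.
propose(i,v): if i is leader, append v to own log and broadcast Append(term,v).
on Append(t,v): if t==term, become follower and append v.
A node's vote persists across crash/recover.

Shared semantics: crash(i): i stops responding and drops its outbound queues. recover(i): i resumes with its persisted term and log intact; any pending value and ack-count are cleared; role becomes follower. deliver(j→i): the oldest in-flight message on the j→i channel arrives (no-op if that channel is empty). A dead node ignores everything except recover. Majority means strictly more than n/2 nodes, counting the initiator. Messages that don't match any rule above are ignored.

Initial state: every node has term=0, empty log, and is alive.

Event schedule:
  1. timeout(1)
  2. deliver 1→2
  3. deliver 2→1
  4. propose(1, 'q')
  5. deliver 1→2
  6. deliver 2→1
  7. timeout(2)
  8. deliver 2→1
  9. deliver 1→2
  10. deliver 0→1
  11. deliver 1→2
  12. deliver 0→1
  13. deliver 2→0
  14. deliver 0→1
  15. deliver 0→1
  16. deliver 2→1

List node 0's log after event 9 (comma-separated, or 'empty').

1. timeout(1):  <1:cand t1 ->
2. deliver 1→2:  <2:foll t1 ->
3. deliver 2→1:  <1:lead t1 ->
4. propose(1,'q'):  <1:lead t1 q>
5. deliver 1→2:  <2:foll t1 q>
6. deliver 2→1:  nop
7. timeout(2):  <2:cand t2 q>
8. deliver 2→1:  <1:foll t2 q>
9. deliver 1→2:  <2:lead t2 q>

empty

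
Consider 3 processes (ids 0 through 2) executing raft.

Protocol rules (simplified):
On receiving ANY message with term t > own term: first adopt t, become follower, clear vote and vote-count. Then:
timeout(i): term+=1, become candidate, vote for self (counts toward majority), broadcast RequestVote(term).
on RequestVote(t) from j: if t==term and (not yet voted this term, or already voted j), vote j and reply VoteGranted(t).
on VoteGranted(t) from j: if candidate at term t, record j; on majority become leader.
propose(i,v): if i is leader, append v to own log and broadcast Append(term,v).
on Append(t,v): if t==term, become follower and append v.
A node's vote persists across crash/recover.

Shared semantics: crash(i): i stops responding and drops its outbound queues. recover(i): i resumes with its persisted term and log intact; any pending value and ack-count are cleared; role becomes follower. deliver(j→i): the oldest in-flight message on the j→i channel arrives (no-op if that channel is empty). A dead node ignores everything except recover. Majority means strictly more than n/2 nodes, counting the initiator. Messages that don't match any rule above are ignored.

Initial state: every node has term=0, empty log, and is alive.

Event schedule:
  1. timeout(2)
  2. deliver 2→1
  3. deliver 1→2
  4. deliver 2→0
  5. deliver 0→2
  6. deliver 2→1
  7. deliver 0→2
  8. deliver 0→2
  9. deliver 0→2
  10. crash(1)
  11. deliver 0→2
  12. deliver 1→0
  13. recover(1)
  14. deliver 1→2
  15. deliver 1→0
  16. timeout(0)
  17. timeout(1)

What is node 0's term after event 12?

1

after 1 — timeout(2): n2:cand/t1/[-]
after 2 — deliver 2→1: n1:foll/t1/[-]
after 3 — deliver 1→2: n2:lead/t1/[-]
after 4 — deliver 2→0: n0:foll/t1/[-]
after 5 — deliver 0→2: ·
after 6 — deliver 2→1: ·
after 7 — deliver 0→2: ·
after 8 — deliver 0→2: ·
after 9 — deliver 0→2: ·
after 10 — crash(1): n1:✗foll/t1/[-]
after 11 — deliver 0→2: ·
after 12 — deliver 1→0: ·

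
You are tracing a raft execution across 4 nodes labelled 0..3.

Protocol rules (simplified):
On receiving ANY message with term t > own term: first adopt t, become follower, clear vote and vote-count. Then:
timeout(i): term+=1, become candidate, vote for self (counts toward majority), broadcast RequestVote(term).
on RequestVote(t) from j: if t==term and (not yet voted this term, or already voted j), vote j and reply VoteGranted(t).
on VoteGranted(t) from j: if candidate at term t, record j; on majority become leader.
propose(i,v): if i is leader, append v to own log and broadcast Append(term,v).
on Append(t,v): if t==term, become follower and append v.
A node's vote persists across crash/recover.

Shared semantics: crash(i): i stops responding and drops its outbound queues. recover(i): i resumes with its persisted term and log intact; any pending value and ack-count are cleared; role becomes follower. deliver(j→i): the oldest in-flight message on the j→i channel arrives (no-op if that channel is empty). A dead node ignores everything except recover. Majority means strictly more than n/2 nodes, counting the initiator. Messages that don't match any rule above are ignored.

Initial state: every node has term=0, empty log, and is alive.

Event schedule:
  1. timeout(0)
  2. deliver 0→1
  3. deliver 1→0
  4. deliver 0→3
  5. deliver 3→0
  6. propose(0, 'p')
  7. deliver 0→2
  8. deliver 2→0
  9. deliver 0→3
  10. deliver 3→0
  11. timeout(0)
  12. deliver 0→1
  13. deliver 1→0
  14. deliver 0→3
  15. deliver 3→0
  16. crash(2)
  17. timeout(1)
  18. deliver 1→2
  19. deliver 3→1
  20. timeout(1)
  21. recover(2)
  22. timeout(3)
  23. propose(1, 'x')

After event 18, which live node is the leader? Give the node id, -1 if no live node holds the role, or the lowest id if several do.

step 1 timeout(0): 0={cand,t=1,log=-}
step 2 deliver 0→1: 1={foll,t=1,log=-}
step 3 deliver 1→0: —
step 4 deliver 0→3: 3={foll,t=1,log=-}
step 5 deliver 3→0: 0={lead,t=1,log=-}
step 6 propose(0,'p'): 0={lead,t=1,log=p}
step 7 deliver 0→2: 2={foll,t=1,log=-}
step 8 deliver 2→0: —
step 9 deliver 0→3: 3={foll,t=1,log=p}
step 10 deliver 3→0: —
step 11 timeout(0): 0={cand,t=2,log=p}
step 12 deliver 0→1: 1={foll,t=1,log=p}
step 13 deliver 1→0: —
step 14 deliver 0→3: 3={foll,t=2,log=p}
step 15 deliver 3→0: —
step 16 crash(2): 2={✗foll,t=1,log=-}
step 17 timeout(1): 1={cand,t=2,log=p}
step 18 deliver 1→2: —

-1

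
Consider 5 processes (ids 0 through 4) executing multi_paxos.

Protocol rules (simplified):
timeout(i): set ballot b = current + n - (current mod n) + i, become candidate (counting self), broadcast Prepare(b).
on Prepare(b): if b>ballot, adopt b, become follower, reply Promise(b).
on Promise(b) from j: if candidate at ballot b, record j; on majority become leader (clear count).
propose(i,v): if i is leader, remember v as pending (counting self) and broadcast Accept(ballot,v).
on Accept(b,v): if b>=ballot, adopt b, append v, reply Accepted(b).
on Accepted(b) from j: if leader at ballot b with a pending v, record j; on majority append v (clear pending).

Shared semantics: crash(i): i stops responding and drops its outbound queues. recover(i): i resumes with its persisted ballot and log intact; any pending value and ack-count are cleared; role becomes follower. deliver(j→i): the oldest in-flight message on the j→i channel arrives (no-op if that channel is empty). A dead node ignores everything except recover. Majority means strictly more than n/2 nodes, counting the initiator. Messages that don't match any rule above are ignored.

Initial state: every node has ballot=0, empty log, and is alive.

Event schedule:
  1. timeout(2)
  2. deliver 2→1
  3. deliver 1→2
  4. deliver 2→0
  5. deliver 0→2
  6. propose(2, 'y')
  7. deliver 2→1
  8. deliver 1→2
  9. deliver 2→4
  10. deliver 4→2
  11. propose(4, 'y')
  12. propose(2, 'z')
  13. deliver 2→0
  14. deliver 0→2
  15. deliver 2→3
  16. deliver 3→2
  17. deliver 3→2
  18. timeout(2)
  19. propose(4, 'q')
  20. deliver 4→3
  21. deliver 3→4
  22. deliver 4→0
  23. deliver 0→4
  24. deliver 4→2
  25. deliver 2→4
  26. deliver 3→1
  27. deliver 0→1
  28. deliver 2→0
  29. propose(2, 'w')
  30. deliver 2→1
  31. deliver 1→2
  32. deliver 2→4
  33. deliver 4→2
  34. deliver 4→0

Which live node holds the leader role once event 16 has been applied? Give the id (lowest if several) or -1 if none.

2

after 1 — timeout(2): n2:cand/b7/[-]
after 2 — deliver 2→1: n1:foll/b7/[-]
after 3 — deliver 1→2: ·
after 4 — deliver 2→0: n0:foll/b7/[-]
after 5 — deliver 0→2: n2:lead/b7/[-]
after 6 — propose(2,'y'): ·
after 7 — deliver 2→1: n1:foll/b7/[y]
after 8 — deliver 1→2: ·
after 9 — deliver 2→4: n4:foll/b7/[-]
after 10 — deliver 4→2: ·
after 11 — propose(4,'y'): ·
after 12 — propose(2,'z'): ·
after 13 — deliver 2→0: n0:foll/b7/[y]
after 14 — deliver 0→2: ·
after 15 — deliver 2→3: n3:foll/b7/[-]
after 16 — deliver 3→2: ·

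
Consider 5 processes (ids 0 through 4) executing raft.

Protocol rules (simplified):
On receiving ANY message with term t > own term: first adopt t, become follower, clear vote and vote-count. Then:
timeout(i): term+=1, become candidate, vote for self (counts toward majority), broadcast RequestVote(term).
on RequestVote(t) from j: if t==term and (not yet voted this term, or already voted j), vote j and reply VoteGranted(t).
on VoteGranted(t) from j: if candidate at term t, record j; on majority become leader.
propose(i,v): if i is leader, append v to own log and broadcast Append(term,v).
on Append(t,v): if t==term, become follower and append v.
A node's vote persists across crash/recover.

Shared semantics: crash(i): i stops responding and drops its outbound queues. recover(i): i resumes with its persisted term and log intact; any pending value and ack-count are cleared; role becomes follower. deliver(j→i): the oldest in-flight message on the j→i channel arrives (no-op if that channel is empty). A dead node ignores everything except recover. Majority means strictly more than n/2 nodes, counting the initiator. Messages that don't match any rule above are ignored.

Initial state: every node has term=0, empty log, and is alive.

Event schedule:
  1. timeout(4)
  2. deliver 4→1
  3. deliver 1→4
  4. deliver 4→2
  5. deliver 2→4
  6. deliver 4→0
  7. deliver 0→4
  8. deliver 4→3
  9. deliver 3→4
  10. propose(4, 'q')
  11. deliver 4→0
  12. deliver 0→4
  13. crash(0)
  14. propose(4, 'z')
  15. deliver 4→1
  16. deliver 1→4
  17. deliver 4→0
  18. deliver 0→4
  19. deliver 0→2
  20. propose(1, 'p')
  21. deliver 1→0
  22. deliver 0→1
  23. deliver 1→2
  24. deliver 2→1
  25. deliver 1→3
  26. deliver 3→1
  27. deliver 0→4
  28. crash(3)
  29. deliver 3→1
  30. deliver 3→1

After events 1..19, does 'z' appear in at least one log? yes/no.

yes

step 1 timeout(4): 4={cand,t=1,log=-}
step 2 deliver 4→1: 1={foll,t=1,log=-}
step 3 deliver 1→4: —
step 4 deliver 4→2: 2={foll,t=1,log=-}
step 5 deliver 2→4: 4={lead,t=1,log=-}
step 6 deliver 4→0: 0={foll,t=1,log=-}
step 7 deliver 0→4: —
step 8 deliver 4→3: 3={foll,t=1,log=-}
step 9 deliver 3→4: —
step 10 propose(4,'q'): 4={lead,t=1,log=q}
step 11 deliver 4→0: 0={foll,t=1,log=q}
step 12 deliver 0→4: —
step 13 crash(0): 0={✗foll,t=1,log=q}
step 14 propose(4,'z'): 4={lead,t=1,log=q,z}
step 15 deliver 4→1: 1={foll,t=1,log=q}
step 16 deliver 1→4: —
step 17 deliver 4→0: —
step 18 deliver 0→4: —
step 19 deliver 0→2: —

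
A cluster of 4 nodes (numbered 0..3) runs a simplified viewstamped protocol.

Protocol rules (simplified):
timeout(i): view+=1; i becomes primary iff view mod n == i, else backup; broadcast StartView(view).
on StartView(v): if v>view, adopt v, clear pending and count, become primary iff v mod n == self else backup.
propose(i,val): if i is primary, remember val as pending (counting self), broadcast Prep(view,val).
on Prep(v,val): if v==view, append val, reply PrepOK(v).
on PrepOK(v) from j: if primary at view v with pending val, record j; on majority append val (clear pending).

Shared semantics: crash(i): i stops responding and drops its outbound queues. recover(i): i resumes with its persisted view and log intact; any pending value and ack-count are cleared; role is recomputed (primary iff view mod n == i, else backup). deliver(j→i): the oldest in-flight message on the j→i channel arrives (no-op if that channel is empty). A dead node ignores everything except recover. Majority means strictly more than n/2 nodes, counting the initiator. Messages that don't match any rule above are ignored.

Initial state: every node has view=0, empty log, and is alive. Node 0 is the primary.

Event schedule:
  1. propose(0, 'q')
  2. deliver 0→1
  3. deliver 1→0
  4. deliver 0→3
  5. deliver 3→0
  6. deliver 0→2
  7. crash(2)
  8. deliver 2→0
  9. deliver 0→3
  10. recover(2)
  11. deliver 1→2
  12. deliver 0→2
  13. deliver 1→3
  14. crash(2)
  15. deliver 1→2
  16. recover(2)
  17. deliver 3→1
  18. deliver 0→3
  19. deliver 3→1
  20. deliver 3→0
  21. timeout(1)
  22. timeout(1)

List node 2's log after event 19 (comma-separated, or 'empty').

step 1 propose(0,'q'): —
step 2 deliver 0→1: 1={back,v=0,log=q}
step 3 deliver 1→0: —
step 4 deliver 0→3: 3={back,v=0,log=q}
step 5 deliver 3→0: 0={prim,v=0,log=q}
step 6 deliver 0→2: 2={back,v=0,log=q}
step 7 crash(2): 2={✗back,v=0,log=q}
step 8 deliver 2→0: —
step 9 deliver 0→3: —
step 10 recover(2): 2={back,v=0,log=q}
step 11 deliver 1→2: —
step 12 deliver 0→2: —
step 13 deliver 1→3: —
step 14 crash(2): 2={✗back,v=0,log=q}
step 15 deliver 1→2: —
step 16 recover(2): 2={back,v=0,log=q}
step 17 deliver 3→1: —
step 18 deliver 0→3: —
step 19 deliver 3→1: —

q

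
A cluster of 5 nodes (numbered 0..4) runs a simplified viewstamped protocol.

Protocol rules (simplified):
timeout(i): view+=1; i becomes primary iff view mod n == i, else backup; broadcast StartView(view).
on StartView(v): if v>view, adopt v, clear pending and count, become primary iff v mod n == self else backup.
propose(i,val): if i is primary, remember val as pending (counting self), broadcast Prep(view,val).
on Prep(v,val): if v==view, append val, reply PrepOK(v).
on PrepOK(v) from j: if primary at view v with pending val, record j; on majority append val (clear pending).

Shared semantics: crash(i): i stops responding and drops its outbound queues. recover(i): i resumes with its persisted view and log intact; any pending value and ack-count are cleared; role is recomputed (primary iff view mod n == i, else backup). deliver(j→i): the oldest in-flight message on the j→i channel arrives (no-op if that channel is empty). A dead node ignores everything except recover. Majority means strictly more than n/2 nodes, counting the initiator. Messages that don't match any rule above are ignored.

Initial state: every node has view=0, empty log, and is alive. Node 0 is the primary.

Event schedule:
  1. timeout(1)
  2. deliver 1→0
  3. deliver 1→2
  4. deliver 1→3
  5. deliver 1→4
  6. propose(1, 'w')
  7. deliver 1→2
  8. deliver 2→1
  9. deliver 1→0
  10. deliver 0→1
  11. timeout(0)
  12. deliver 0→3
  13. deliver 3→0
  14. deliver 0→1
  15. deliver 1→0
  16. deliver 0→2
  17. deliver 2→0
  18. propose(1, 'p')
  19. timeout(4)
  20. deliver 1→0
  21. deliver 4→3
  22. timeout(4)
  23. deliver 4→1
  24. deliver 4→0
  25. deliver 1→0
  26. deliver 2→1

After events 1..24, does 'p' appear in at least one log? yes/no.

after 1 — timeout(1): n1:prim/v1/[-]
after 2 — deliver 1→0: n0:back/v1/[-]
after 3 — deliver 1→2: n2:back/v1/[-]
after 4 — deliver 1→3: n3:back/v1/[-]
after 5 — deliver 1→4: n4:back/v1/[-]
after 6 — propose(1,'w'): ·
after 7 — deliver 1→2: n2:back/v1/[w]
after 8 — deliver 2→1: ·
after 9 — deliver 1→0: n0:back/v1/[w]
after 10 — deliver 0→1: n1:prim/v1/[w]
after 11 — timeout(0): n0:back/v2/[w]
after 12 — deliver 0→3: n3:back/v2/[-]
after 13 — deliver 3→0: ·
after 14 — deliver 0→1: n1:back/v2/[w]
after 15 — deliver 1→0: ·
after 16 — deliver 0→2: n2:prim/v2/[w]
after 17 — deliver 2→0: ·
after 18 — propose(1,'p'): ·
after 19 — timeout(4): n4:back/v2/[-]
after 20 — deliver 1→0: ·
after 21 — deliver 4→3: ·
after 22 — timeout(4): n4:back/v3/[-]
after 23 — deliver 4→1: ·
after 24 — deliver 4→0: ·

no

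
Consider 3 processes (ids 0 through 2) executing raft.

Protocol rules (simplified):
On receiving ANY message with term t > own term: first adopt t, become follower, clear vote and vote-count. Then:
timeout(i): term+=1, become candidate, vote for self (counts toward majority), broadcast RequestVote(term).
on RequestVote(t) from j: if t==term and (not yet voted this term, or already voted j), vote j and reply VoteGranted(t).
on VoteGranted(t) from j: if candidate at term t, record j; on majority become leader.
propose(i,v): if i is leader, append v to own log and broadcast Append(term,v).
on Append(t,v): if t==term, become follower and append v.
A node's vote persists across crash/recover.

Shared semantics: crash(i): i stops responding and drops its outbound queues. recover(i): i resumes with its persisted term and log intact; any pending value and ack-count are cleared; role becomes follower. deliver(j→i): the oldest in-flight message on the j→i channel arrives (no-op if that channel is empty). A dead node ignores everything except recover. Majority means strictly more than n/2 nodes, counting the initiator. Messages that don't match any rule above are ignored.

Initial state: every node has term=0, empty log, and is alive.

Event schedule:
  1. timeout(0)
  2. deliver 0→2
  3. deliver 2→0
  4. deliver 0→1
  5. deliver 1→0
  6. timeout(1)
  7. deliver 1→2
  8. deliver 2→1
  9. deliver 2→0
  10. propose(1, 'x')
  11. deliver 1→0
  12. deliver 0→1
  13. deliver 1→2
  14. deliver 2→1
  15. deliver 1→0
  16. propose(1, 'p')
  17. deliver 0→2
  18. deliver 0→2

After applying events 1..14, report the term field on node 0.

[1] timeout(0) → N0(cand t1 [-])
[2] deliver 0→2 → N2(foll t1 [-])
[3] deliver 2→0 → N0(lead t1 [-])
[4] deliver 0→1 → N1(foll t1 [-])
[5] deliver 1→0 → ∅
[6] timeout(1) → N1(cand t2 [-])
[7] deliver 1→2 → N2(foll t2 [-])
[8] deliver 2→1 → N1(lead t2 [-])
[9] deliver 2→0 → ∅
[10] propose(1,'x') → N1(lead t2 [x])
[11] deliver 1→0 → N0(foll t2 [-])
[12] deliver 0→1 → ∅
[13] deliver 1→2 → N2(foll t2 [x])
[14] deliver 2→1 → ∅

2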